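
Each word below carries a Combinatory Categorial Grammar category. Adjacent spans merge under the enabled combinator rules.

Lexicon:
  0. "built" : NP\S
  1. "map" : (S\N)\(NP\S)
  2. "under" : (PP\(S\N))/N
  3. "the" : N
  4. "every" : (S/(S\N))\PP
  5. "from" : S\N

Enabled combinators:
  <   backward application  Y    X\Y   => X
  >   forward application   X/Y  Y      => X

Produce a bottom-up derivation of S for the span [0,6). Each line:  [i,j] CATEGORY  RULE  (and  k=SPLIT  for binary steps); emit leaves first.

[0,1] NP\S  lex  "built"
[1,2] (S\N)\(NP\S)  lex  "map"
[0,2] S\N  <  k=1
[2,3] (PP\(S\N))/N  lex  "under"
[3,4] N  lex  "the"
[2,4] PP\(S\N)  >  k=3
[0,4] PP  <  k=2
[4,5] (S/(S\N))\PP  lex  "every"
[0,5] S/(S\N)  <  k=4
[5,6] S\N  lex  "from"
[0,6] S  >  k=5

[0,6] S   >
  [0,5] S/(S\N)   <
    [0,4] PP   <
      [0,2] S\N   <
        [0,1] "built" : NP\S
        [1,2] "map" : (S\N)\(NP\S)
      [2,4] PP\(S\N)   >
        [2,3] "under" : (PP\(S\N))/N
        [3,4] "the" : N
    [4,5] "every" : (S/(S\N))\PP
  [5,6] "from" : S\N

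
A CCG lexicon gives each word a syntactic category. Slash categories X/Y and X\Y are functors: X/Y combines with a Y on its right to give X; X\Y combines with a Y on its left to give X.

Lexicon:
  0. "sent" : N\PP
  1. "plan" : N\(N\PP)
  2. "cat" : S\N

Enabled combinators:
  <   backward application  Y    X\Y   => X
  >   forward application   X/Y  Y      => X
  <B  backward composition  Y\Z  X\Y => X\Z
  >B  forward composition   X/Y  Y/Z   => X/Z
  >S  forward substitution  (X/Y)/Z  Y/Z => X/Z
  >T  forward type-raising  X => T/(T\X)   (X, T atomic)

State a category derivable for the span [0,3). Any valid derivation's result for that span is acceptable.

S

[0,3] S   <
  [0,2] N   <
    [0,1] "sent" : N\PP
    [1,2] "plan" : N\(N\PP)
  [2,3] "cat" : S\N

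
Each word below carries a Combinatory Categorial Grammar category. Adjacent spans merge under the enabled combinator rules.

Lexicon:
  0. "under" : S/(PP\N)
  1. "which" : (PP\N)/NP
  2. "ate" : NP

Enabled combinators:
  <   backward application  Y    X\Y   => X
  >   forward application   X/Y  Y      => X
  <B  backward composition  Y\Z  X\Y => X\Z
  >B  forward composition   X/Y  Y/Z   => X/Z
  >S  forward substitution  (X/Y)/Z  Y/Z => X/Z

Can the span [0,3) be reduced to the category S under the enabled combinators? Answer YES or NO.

[0,3] S   >
  [0,1] "under" : S/(PP\N)
  [1,3] PP\N   >
    [1,2] "which" : (PP\N)/NP
    [2,3] "ate" : NP

YES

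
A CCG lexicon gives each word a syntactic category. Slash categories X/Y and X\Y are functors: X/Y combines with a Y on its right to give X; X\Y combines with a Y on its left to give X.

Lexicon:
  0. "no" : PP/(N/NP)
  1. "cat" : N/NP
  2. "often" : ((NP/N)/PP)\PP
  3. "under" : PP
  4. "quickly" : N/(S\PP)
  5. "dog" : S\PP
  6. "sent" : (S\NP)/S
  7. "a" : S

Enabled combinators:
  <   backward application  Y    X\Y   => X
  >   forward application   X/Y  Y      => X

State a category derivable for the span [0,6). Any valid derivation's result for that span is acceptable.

NP

[0,8] S   <
  [0,6] NP   >
    [0,4] NP/N   >
      [0,3] (NP/N)/PP   <
        [0,2] PP   >
          [0,1] "no" : PP/(N/NP)
          [1,2] "cat" : N/NP
        [2,3] "often" : ((NP/N)/PP)\PP
      [3,4] "under" : PP
    [4,6] N   >
      [4,5] "quickly" : N/(S\PP)
      [5,6] "dog" : S\PP
  [6,8] S\NP   >
    [6,7] "sent" : (S\NP)/S
    [7,8] "a" : S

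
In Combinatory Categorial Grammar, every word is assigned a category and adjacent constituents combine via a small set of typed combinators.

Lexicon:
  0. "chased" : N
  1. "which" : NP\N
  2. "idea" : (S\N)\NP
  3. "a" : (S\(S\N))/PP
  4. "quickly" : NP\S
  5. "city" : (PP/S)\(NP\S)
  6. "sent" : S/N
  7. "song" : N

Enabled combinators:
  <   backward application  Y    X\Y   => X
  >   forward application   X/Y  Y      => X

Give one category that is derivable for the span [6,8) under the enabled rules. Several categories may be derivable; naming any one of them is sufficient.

[0,8] S   <
  [0,3] S\N   <
    [0,2] NP   <
      [0,1] "chased" : N
      [1,2] "which" : NP\N
    [2,3] "idea" : (S\N)\NP
  [3,8] S\(S\N)   >
    [3,4] "a" : (S\(S\N))/PP
    [4,8] PP   >
      [4,6] PP/S   <
        [4,5] "quickly" : NP\S
        [5,6] "city" : (PP/S)\(NP\S)
      [6,8] S   >
        [6,7] "sent" : S/N
        [7,8] "song" : N

S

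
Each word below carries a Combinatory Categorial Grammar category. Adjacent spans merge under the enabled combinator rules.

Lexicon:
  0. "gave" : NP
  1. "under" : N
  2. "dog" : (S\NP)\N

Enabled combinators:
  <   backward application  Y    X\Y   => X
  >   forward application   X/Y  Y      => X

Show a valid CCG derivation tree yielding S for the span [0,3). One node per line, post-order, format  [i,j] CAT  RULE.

[0,1] NP  lex  "gave"
[1,2] N  lex  "under"
[2,3] (S\NP)\N  lex  "dog"
[1,3] S\NP  <  k=2
[0,3] S  <  k=1

[0,3] S   <
  [0,1] "gave" : NP
  [1,3] S\NP   <
    [1,2] "under" : N
    [2,3] "dog" : (S\NP)\N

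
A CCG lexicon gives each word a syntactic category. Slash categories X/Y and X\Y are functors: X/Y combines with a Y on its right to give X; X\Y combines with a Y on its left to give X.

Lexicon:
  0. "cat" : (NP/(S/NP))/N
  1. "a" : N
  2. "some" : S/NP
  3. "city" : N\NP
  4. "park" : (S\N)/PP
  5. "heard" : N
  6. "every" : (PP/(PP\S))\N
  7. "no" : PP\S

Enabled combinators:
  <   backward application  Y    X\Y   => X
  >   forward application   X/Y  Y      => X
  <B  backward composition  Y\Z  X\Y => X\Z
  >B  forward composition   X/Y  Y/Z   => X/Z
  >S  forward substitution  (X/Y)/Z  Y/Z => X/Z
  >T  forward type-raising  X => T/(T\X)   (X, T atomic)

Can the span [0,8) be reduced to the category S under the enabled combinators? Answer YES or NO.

YES

[0,8] S   <
  [0,4] N   <
    [0,3] NP   >
      [0,2] NP/(S/NP)   >
        [0,1] "cat" : (NP/(S/NP))/N
        [1,2] "a" : N
      [2,3] "some" : S/NP
    [3,4] "city" : N\NP
  [4,8] S\N   >
    [4,5] "park" : (S\N)/PP
    [5,8] PP   >
      [5,7] PP/(PP\S)   <
        [5,6] "heard" : N
        [6,7] "every" : (PP/(PP\S))\N
      [7,8] "no" : PP\S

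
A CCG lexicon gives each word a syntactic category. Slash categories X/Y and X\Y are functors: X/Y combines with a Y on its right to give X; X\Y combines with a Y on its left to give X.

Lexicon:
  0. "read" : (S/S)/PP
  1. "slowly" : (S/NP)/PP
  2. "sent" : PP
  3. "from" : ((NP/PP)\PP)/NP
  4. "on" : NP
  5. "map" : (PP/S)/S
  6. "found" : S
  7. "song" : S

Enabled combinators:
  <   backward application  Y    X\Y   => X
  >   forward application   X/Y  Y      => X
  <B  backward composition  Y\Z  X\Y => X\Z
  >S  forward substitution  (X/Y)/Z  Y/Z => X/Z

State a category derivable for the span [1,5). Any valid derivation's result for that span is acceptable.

[0,8] S   >
  [0,5] S/PP   >S
    [0,1] "read" : (S/S)/PP
    [1,5] S/PP   >S
      [1,2] "slowly" : (S/NP)/PP
      [2,5] NP/PP   <
        [2,3] "sent" : PP
        [3,5] (NP/PP)\PP   >
          [3,4] "from" : ((NP/PP)\PP)/NP
          [4,5] "on" : NP
  [5,8] PP   >
    [5,7] PP/S   >
      [5,6] "map" : (PP/S)/S
      [6,7] "found" : S
    [7,8] "song" : S

S/PP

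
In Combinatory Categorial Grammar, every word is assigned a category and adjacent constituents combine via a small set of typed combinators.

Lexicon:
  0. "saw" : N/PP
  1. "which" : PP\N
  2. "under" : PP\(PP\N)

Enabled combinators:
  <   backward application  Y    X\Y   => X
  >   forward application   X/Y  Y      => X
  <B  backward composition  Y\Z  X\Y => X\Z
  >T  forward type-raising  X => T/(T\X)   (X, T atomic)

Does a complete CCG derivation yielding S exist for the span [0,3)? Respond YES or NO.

NO

N/PP PP\N PP\(PP\N)
CKY chart[0,3] = {N, N/(N\N), NP/(NP\N), PP/(PP\N), S/(S\N)}; S ∉ chart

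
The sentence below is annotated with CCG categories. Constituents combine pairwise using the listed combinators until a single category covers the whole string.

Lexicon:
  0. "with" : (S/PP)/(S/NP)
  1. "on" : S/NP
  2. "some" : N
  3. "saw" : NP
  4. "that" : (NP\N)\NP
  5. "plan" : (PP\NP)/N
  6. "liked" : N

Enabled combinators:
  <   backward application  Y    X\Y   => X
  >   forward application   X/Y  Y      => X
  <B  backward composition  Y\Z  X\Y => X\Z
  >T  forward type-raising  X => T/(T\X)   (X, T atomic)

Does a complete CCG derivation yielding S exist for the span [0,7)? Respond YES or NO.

[0,7] S   >
  [0,2] S/PP   >
    [0,1] "with" : (S/PP)/(S/NP)
    [1,2] "on" : S/NP
  [2,7] PP   <
    [2,3] "some" : N
    [3,7] PP\N   <B
      [3,5] NP\N   <
        [3,4] "saw" : NP
        [4,5] "that" : (NP\N)\NP
      [5,7] PP\NP   >
        [5,6] "plan" : (PP\NP)/N
        [6,7] "liked" : N

YES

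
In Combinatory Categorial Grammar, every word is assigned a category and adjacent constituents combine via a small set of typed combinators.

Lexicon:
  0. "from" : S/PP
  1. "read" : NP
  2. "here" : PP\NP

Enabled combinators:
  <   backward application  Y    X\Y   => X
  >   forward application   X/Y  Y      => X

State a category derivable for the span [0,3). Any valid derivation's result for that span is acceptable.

S

[0,3] S   >
  [0,1] "from" : S/PP
  [1,3] PP   <
    [1,2] "read" : NP
    [2,3] "here" : PP\NP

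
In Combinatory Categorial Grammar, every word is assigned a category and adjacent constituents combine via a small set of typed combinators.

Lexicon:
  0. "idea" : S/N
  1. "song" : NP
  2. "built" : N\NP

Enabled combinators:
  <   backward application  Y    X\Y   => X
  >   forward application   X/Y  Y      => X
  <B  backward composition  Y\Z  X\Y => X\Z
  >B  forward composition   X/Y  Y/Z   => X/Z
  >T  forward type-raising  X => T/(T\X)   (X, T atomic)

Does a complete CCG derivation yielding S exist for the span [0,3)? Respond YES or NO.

[0,3] S   >
  [0,1] "idea" : S/N
  [1,3] N   <
    [1,2] "song" : NP
    [2,3] "built" : N\NP

YES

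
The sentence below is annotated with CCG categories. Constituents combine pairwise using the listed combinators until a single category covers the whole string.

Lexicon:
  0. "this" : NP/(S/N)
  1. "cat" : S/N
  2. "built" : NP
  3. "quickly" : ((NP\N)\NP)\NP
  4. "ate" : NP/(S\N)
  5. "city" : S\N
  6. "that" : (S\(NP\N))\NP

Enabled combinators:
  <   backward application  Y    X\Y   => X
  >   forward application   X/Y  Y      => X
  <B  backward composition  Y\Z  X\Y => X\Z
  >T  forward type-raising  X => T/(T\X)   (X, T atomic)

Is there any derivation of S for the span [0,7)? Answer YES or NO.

[0,7] S   <
  [0,4] NP\N   <
    [0,2] NP   >
      [0,1] "this" : NP/(S/N)
      [1,2] "cat" : S/N
    [2,4] (NP\N)\NP   <
      [2,3] "built" : NP
      [3,4] "quickly" : ((NP\N)\NP)\NP
  [4,7] S\(NP\N)   <
    [4,6] NP   >
      [4,5] "ate" : NP/(S\N)
      [5,6] "city" : S\N
    [6,7] "that" : (S\(NP\N))\NP

YES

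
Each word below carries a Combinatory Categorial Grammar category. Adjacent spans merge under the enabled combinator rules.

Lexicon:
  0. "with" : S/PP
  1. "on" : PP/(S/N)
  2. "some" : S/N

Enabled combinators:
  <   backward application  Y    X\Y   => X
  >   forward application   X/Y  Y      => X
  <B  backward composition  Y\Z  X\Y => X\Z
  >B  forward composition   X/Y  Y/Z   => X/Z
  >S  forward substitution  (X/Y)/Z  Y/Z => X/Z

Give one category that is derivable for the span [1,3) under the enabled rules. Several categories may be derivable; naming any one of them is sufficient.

[0,3] S   >
  [0,1] "with" : S/PP
  [1,3] PP   >
    [1,2] "on" : PP/(S/N)
    [2,3] "some" : S/N

PP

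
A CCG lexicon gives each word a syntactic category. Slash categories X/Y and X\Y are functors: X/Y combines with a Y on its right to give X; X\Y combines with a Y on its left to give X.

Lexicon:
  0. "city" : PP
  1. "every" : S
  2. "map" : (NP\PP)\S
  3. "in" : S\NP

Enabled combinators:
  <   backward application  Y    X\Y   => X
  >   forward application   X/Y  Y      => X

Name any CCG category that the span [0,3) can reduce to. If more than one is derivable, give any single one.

NP

[0,4] S   <
  [0,3] NP   <
    [0,1] "city" : PP
    [1,3] NP\PP   <
      [1,2] "every" : S
      [2,3] "map" : (NP\PP)\S
  [3,4] "in" : S\NP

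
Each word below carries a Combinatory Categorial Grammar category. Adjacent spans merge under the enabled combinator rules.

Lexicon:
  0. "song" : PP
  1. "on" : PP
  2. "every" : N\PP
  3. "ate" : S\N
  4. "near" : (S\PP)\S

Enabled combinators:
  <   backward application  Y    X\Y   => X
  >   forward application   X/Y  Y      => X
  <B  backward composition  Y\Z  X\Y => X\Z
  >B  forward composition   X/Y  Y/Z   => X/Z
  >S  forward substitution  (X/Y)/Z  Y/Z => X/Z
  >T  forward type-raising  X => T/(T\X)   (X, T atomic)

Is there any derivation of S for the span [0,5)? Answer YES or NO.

YES

[0,5] S   >
  [0,1] S/(S\PP)   >T
    [0,1] "song" : PP
  [1,5] S\PP   <
    [1,4] S   <
      [1,3] N   >
        [1,2] N/(N\PP)   >T
          [1,2] "on" : PP
        [2,3] "every" : N\PP
      [3,4] "ate" : S\N
    [4,5] "near" : (S\PP)\S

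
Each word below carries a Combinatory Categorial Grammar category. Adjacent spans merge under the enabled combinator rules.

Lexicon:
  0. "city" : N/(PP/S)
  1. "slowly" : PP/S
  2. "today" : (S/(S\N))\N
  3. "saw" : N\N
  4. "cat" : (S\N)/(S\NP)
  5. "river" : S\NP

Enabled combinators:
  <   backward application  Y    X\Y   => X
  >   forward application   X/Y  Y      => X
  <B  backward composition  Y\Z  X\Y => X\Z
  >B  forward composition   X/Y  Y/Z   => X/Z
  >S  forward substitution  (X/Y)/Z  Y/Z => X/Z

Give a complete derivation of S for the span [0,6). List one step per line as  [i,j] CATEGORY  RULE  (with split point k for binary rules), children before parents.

[0,6] S   >
  [0,3] S/(S\N)   <
    [0,2] N   >
      [0,1] "city" : N/(PP/S)
      [1,2] "slowly" : PP/S
    [2,3] "today" : (S/(S\N))\N
  [3,6] S\N   <B
    [3,4] "saw" : N\N
    [4,6] S\N   >
      [4,5] "cat" : (S\N)/(S\NP)
      [5,6] "river" : S\NP

[0,1] N/(PP/S)  lex  "city"
[1,2] PP/S  lex  "slowly"
[0,2] N  >  k=1
[2,3] (S/(S\N))\N  lex  "today"
[0,3] S/(S\N)  <  k=2
[3,4] N\N  lex  "saw"
[4,5] (S\N)/(S\NP)  lex  "cat"
[5,6] S\NP  lex  "river"
[4,6] S\N  >  k=5
[3,6] S\N  <B  k=4
[0,6] S  >  k=3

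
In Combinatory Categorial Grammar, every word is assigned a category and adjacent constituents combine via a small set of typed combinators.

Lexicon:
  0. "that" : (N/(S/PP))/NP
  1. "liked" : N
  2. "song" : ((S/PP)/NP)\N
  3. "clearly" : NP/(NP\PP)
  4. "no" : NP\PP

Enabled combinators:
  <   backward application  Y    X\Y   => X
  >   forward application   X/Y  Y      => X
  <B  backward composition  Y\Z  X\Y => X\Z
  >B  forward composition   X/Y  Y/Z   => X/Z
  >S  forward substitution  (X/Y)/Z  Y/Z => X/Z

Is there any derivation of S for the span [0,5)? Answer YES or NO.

(N/(S/PP))/NP N ((S/PP)/NP)\N NP/(NP\PP) NP\PP
CKY chart[0,5] = {N}; S ∉ chart

NO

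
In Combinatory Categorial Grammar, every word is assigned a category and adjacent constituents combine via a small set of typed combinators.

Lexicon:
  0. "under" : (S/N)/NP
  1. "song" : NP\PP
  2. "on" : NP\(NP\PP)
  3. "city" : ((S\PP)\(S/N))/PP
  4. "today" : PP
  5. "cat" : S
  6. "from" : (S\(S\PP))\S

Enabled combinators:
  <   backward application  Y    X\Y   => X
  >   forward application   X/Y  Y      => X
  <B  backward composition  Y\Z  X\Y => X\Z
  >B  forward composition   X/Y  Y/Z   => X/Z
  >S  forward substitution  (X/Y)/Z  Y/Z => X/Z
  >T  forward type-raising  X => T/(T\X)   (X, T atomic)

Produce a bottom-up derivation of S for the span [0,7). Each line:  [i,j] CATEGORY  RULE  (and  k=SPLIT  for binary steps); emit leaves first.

[0,1] (S/N)/NP  lex  "under"
[1,2] NP\PP  lex  "song"
[2,3] NP\(NP\PP)  lex  "on"
[1,3] NP  <  k=2
[0,3] S/N  >  k=1
[3,4] ((S\PP)\(S/N))/PP  lex  "city"
[4,5] PP  lex  "today"
[3,5] (S\PP)\(S/N)  >  k=4
[0,5] S\PP  <  k=3
[5,6] S  lex  "cat"
[6,7] (S\(S\PP))\S  lex  "from"
[5,7] S\(S\PP)  <  k=6
[0,7] S  <  k=5

[0,7] S   <
  [0,5] S\PP   <
    [0,3] S/N   >
      [0,1] "under" : (S/N)/NP
      [1,3] NP   <
        [1,2] "song" : NP\PP
        [2,3] "on" : NP\(NP\PP)
    [3,5] (S\PP)\(S/N)   >
      [3,4] "city" : ((S\PP)\(S/N))/PP
      [4,5] "today" : PP
  [5,7] S\(S\PP)   <
    [5,6] "cat" : S
    [6,7] "from" : (S\(S\PP))\S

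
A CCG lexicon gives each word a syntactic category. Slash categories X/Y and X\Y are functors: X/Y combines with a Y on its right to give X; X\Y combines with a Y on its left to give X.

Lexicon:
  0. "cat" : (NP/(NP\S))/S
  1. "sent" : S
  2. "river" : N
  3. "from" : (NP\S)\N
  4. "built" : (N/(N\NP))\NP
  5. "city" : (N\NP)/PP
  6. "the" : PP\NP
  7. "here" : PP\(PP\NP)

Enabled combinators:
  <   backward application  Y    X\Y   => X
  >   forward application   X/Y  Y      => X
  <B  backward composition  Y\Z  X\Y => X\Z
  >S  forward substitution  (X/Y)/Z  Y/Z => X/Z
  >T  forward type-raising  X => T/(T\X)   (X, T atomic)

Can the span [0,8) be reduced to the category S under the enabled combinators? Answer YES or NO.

(NP/(NP\S))/S S N (NP\S)\N (N/(N\NP))\NP (N\NP)/PP PP\NP PP\(PP\NP)
CKY chart[0,8] = {N, N/(N\N), NP/(NP\N), PP/(PP\N), S/(S\N)}; S ∉ chart

NO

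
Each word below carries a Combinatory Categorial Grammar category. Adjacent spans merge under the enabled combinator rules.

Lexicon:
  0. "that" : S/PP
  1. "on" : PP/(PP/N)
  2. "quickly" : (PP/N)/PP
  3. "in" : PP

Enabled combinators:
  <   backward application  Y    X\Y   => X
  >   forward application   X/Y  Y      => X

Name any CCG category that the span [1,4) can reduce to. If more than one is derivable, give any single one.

[0,4] S   >
  [0,1] "that" : S/PP
  [1,4] PP   >
    [1,2] "on" : PP/(PP/N)
    [2,4] PP/N   >
      [2,3] "quickly" : (PP/N)/PP
      [3,4] "in" : PP

PP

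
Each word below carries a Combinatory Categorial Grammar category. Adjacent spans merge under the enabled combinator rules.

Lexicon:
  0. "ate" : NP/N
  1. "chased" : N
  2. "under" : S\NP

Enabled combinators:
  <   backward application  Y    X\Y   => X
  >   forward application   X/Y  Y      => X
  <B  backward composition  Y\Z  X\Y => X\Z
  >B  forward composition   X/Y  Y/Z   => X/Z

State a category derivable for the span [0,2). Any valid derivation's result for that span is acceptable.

NP

[0,3] S   <
  [0,2] NP   >
    [0,1] "ate" : NP/N
    [1,2] "chased" : N
  [2,3] "under" : S\NP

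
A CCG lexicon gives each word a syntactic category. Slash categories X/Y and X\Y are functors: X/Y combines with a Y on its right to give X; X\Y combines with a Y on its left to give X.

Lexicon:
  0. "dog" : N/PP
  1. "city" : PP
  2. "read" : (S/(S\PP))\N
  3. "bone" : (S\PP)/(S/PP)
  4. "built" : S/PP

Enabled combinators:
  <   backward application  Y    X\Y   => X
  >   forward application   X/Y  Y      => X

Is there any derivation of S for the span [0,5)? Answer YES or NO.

YES

[0,5] S   >
  [0,3] S/(S\PP)   <
    [0,2] N   >
      [0,1] "dog" : N/PP
      [1,2] "city" : PP
    [2,3] "read" : (S/(S\PP))\N
  [3,5] S\PP   >
    [3,4] "bone" : (S\PP)/(S/PP)
    [4,5] "built" : S/PP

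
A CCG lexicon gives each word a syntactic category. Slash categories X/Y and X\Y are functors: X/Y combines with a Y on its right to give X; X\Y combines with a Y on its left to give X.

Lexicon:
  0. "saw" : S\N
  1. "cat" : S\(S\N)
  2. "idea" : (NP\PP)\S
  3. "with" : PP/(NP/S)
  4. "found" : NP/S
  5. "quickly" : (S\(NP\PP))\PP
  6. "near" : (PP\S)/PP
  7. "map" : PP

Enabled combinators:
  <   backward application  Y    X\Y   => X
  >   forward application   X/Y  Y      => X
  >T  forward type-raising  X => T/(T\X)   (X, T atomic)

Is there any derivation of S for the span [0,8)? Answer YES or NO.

S\N S\(S\N) (NP\PP)\S PP/(NP/S) NP/S (S\(NP\PP))\PP (PP\S)/PP PP
CKY chart[0,8] = {N/(N\PP), NP/(NP\PP), PP, PP/(PP\PP), S/(S\PP)}; S ∉ chart

NO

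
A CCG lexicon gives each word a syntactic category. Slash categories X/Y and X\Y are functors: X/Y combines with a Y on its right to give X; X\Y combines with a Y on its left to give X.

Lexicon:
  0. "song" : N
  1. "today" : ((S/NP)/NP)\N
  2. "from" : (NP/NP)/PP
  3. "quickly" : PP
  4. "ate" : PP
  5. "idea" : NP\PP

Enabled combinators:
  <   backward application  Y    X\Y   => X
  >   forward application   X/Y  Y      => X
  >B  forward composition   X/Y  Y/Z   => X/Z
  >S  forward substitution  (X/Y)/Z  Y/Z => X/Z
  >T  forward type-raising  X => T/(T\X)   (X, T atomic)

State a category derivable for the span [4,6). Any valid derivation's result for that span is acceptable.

NP

[0,6] S   >
  [0,4] S/NP   >S
    [0,2] (S/NP)/NP   <
      [0,1] "song" : N
      [1,2] "today" : ((S/NP)/NP)\N
    [2,4] NP/NP   >
      [2,3] "from" : (NP/NP)/PP
      [3,4] "quickly" : PP
  [4,6] NP   >
    [4,5] NP/(NP\PP)   >T
      [4,5] "ate" : PP
    [5,6] "idea" : NP\PP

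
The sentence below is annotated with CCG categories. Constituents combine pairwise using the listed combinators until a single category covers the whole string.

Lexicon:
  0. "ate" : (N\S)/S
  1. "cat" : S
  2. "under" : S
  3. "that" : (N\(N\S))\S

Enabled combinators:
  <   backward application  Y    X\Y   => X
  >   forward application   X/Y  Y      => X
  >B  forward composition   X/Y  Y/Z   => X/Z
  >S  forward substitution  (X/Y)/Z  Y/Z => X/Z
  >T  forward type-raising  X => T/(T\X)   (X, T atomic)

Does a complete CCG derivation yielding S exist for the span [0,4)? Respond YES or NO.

NO

(N\S)/S S S (N\(N\S))\S
CKY chart[0,4] = {N, N/(N\N), NP/(NP\N), PP/(PP\N), S/(S\N)}; S ∉ chart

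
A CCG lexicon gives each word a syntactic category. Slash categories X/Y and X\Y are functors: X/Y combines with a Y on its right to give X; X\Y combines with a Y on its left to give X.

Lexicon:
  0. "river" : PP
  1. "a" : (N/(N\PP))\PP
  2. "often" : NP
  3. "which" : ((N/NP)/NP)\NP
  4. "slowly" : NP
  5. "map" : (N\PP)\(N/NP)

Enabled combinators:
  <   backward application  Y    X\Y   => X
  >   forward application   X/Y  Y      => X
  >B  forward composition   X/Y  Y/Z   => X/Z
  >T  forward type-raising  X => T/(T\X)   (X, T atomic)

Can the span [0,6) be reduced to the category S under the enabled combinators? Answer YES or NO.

PP (N/(N\PP))\PP NP ((N/NP)/NP)\NP NP (N\PP)\(N/NP)
CKY chart[0,6] = {N, N/(N\N), NP/(NP\N), PP/(PP\N), S/(S\N)}; S ∉ chart

NO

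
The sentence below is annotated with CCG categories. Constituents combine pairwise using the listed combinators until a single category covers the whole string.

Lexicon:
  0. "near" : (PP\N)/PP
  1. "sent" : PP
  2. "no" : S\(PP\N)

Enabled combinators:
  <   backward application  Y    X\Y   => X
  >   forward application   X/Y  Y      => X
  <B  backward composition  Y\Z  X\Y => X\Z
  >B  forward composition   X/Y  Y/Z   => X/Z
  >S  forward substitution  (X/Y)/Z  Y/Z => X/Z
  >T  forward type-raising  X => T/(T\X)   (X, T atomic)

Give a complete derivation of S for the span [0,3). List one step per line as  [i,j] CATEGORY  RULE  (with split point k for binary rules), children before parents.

[0,3] S   <
  [0,2] PP\N   >
    [0,1] "near" : (PP\N)/PP
    [1,2] "sent" : PP
  [2,3] "no" : S\(PP\N)

[0,1] (PP\N)/PP  lex  "near"
[1,2] PP  lex  "sent"
[0,2] PP\N  >  k=1
[2,3] S\(PP\N)  lex  "no"
[0,3] S  <  k=2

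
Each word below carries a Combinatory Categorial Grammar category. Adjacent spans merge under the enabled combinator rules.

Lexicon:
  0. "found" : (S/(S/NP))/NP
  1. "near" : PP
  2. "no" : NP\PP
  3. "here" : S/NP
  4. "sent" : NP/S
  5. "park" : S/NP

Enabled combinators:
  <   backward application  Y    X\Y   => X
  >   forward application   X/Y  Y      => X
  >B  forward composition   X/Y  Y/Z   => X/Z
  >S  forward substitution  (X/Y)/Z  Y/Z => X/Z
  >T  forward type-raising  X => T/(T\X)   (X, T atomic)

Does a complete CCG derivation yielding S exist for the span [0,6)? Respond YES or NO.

YES

[0,6] S   >
  [0,3] S/(S/NP)   >
    [0,1] "found" : (S/(S/NP))/NP
    [1,3] NP   <
      [1,2] "near" : PP
      [2,3] "no" : NP\PP
  [3,6] S/NP   >B
    [3,4] "here" : S/NP
    [4,6] NP/NP   >B
      [4,5] "sent" : NP/S
      [5,6] "park" : S/NP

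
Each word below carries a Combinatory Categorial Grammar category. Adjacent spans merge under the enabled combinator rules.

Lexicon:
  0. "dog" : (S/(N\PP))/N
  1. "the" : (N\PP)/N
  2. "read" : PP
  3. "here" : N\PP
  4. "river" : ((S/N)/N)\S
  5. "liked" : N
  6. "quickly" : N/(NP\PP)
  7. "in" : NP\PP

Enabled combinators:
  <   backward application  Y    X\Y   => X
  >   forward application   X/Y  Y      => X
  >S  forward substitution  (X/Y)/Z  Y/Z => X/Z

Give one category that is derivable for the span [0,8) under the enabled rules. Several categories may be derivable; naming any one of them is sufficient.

[0,8] S   >
  [0,6] S/N   >
    [0,5] (S/N)/N   <
      [0,4] S   >
        [0,2] S/N   >S
          [0,1] "dog" : (S/(N\PP))/N
          [1,2] "the" : (N\PP)/N
        [2,4] N   <
          [2,3] "read" : PP
          [3,4] "here" : N\PP
      [4,5] "river" : ((S/N)/N)\S
    [5,6] "liked" : N
  [6,8] N   >
    [6,7] "quickly" : N/(NP\PP)
    [7,8] "in" : NP\PP

S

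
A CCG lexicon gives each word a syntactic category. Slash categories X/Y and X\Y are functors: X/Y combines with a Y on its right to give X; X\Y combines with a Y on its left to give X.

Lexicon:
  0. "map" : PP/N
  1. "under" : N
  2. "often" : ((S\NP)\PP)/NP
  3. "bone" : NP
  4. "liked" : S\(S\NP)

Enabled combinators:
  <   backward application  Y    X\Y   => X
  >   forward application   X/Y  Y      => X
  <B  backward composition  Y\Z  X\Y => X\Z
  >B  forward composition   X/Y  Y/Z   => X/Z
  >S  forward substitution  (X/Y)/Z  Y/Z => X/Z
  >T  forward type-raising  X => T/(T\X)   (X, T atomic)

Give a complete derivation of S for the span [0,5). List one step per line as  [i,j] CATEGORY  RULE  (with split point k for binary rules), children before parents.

[0,5] S   <
  [0,4] S\NP   <
    [0,2] PP   >
      [0,1] "map" : PP/N
      [1,2] "under" : N
    [2,4] (S\NP)\PP   >
      [2,3] "often" : ((S\NP)\PP)/NP
      [3,4] "bone" : NP
  [4,5] "liked" : S\(S\NP)

[0,1] PP/N  lex  "map"
[1,2] N  lex  "under"
[0,2] PP  >  k=1
[2,3] ((S\NP)\PP)/NP  lex  "often"
[3,4] NP  lex  "bone"
[2,4] (S\NP)\PP  >  k=3
[0,4] S\NP  <  k=2
[4,5] S\(S\NP)  lex  "liked"
[0,5] S  <  k=4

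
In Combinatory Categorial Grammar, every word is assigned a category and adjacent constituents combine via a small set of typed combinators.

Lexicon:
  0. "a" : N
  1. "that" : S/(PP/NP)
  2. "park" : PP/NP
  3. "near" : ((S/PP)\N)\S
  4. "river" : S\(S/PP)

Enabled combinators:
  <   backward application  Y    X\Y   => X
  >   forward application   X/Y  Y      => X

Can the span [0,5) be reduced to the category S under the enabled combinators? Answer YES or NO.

[0,5] S   <
  [0,4] S/PP   <
    [0,1] "a" : N
    [1,4] (S/PP)\N   <
      [1,3] S   >
        [1,2] "that" : S/(PP/NP)
        [2,3] "park" : PP/NP
      [3,4] "near" : ((S/PP)\N)\S
  [4,5] "river" : S\(S/PP)

YES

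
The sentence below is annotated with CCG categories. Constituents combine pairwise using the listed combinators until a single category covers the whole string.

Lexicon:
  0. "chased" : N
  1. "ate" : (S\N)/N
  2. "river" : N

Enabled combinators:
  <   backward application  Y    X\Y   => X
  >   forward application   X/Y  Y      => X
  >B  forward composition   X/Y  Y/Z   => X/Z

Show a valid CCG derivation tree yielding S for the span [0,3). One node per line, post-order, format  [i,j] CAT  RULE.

[0,3] S   <
  [0,1] "chased" : N
  [1,3] S\N   >
    [1,2] "ate" : (S\N)/N
    [2,3] "river" : N

[0,1] N  lex  "chased"
[1,2] (S\N)/N  lex  "ate"
[2,3] N  lex  "river"
[1,3] S\N  >  k=2
[0,3] S  <  k=1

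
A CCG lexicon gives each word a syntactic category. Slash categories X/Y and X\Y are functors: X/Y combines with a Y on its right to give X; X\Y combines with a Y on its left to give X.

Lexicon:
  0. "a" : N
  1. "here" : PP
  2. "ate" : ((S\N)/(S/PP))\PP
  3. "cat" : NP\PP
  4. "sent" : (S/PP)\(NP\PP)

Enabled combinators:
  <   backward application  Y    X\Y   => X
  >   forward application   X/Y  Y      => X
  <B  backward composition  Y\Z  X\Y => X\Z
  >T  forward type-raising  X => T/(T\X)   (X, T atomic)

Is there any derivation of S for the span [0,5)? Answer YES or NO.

YES

[0,5] S   >
  [0,1] S/(S\N)   >T
    [0,1] "a" : N
  [1,5] S\N   >
    [1,3] (S\N)/(S/PP)   <
      [1,2] "here" : PP
      [2,3] "ate" : ((S\N)/(S/PP))\PP
    [3,5] S/PP   <
      [3,4] "cat" : NP\PP
      [4,5] "sent" : (S/PP)\(NP\PP)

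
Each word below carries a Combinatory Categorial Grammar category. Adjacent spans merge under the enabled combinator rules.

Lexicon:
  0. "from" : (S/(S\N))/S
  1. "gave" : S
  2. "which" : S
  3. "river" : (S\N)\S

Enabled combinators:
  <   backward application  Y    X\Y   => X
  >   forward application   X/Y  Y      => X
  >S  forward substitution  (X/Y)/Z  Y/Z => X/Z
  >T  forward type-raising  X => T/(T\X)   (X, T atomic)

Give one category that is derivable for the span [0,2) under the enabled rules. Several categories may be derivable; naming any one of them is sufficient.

[0,4] S   >
  [0,2] S/(S\N)   >
    [0,1] "from" : (S/(S\N))/S
    [1,2] "gave" : S
  [2,4] S\N   <
    [2,3] "which" : S
    [3,4] "river" : (S\N)\S

S/(S\N)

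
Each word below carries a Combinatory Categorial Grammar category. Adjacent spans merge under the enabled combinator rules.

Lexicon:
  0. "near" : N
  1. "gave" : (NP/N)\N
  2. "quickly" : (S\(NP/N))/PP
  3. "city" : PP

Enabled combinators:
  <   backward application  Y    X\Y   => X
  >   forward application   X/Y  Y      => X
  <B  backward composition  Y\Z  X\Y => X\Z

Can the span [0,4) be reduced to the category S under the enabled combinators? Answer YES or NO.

YES

[0,4] S   <
  [0,2] NP/N   <
    [0,1] "near" : N
    [1,2] "gave" : (NP/N)\N
  [2,4] S\(NP/N)   >
    [2,3] "quickly" : (S\(NP/N))/PP
    [3,4] "city" : PP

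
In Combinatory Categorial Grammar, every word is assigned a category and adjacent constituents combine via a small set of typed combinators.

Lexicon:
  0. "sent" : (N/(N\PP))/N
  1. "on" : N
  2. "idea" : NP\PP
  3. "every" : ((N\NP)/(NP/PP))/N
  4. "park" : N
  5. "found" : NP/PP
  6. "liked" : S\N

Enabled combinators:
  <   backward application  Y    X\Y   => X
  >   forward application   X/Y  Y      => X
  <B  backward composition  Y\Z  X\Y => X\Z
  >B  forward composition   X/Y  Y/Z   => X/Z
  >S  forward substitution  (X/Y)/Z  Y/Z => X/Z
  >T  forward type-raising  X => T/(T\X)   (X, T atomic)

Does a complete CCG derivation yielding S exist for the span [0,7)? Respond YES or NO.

[0,7] S   <
  [0,6] N   >
    [0,2] N/(N\PP)   >
      [0,1] "sent" : (N/(N\PP))/N
      [1,2] "on" : N
    [2,6] N\PP   <B
      [2,3] "idea" : NP\PP
      [3,6] N\NP   >
        [3,5] (N\NP)/(NP/PP)   >
          [3,4] "every" : ((N\NP)/(NP/PP))/N
          [4,5] "park" : N
        [5,6] "found" : NP/PP
  [6,7] "liked" : S\N

YES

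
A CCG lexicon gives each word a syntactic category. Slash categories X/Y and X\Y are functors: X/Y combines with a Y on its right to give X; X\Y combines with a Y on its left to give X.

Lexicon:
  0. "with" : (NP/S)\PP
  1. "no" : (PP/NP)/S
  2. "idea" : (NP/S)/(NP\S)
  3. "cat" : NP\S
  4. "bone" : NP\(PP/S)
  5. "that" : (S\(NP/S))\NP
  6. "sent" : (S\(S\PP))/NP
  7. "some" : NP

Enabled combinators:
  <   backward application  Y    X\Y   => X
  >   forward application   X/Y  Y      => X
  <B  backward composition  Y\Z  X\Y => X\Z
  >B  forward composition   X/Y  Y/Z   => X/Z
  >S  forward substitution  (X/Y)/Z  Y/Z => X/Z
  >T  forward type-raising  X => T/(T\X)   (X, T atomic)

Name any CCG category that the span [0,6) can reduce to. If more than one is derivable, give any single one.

S\PP

[0,8] S   <
  [0,6] S\PP   <B
    [0,1] "with" : (NP/S)\PP
    [1,6] S\(NP/S)   <
      [1,5] NP   <
        [1,4] PP/S   >S
          [1,2] "no" : (PP/NP)/S
          [2,4] NP/S   >
            [2,3] "idea" : (NP/S)/(NP\S)
            [3,4] "cat" : NP\S
        [4,5] "bone" : NP\(PP/S)
      [5,6] "that" : (S\(NP/S))\NP
  [6,8] S\(S\PP)   >
    [6,7] "sent" : (S\(S\PP))/NP
    [7,8] "some" : NP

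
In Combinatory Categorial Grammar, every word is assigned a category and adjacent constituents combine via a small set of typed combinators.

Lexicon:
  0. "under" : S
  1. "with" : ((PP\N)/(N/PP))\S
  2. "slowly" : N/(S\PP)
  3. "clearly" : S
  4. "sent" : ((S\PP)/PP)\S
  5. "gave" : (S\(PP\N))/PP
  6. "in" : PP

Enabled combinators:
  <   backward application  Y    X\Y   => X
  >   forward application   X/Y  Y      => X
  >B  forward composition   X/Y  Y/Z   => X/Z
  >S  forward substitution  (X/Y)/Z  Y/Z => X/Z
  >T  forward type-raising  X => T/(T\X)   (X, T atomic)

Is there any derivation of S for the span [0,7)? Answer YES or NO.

[0,7] S   <
  [0,5] PP\N   >
    [0,2] (PP\N)/(N/PP)   <
      [0,1] "under" : S
      [1,2] "with" : ((PP\N)/(N/PP))\S
    [2,5] N/PP   >B
      [2,3] "slowly" : N/(S\PP)
      [3,5] (S\PP)/PP   <
        [3,4] "clearly" : S
        [4,5] "sent" : ((S\PP)/PP)\S
  [5,7] S\(PP\N)   >
    [5,6] "gave" : (S\(PP\N))/PP
    [6,7] "in" : PP

YES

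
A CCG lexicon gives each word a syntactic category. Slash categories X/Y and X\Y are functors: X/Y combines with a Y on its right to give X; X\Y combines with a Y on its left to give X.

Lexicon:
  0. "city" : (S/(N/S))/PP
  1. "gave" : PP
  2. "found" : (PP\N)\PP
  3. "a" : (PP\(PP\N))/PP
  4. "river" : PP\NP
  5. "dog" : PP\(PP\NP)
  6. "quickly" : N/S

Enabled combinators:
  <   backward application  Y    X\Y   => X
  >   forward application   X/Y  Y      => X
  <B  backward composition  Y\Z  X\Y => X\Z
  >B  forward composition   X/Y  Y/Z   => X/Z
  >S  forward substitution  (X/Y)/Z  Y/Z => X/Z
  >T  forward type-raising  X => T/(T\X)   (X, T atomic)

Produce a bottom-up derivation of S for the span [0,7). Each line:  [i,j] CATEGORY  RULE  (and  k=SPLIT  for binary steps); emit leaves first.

[0,7] S   >
  [0,6] S/(N/S)   >
    [0,1] "city" : (S/(N/S))/PP
    [1,6] PP   <
      [1,3] PP\N   <
        [1,2] "gave" : PP
        [2,3] "found" : (PP\N)\PP
      [3,6] PP\(PP\N)   >
        [3,4] "a" : (PP\(PP\N))/PP
        [4,6] PP   <
          [4,5] "river" : PP\NP
          [5,6] "dog" : PP\(PP\NP)
  [6,7] "quickly" : N/S

[0,1] (S/(N/S))/PP  lex  "city"
[1,2] PP  lex  "gave"
[2,3] (PP\N)\PP  lex  "found"
[1,3] PP\N  <  k=2
[3,4] (PP\(PP\N))/PP  lex  "a"
[4,5] PP\NP  lex  "river"
[5,6] PP\(PP\NP)  lex  "dog"
[4,6] PP  <  k=5
[3,6] PP\(PP\N)  >  k=4
[1,6] PP  <  k=3
[0,6] S/(N/S)  >  k=1
[6,7] N/S  lex  "quickly"
[0,7] S  >  k=6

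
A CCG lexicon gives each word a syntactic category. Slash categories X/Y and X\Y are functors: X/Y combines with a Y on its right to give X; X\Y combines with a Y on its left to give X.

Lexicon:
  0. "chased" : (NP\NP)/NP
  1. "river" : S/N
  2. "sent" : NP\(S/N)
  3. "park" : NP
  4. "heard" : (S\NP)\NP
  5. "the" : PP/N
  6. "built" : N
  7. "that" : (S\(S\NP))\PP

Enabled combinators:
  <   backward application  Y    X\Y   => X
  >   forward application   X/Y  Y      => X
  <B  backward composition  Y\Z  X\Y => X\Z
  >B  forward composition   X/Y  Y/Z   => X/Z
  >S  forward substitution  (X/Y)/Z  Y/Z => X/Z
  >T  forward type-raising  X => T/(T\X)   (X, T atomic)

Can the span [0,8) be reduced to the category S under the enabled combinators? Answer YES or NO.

YES

[0,8] S   <
  [0,5] S\NP   <B
    [0,3] NP\NP   >
      [0,1] "chased" : (NP\NP)/NP
      [1,3] NP   <
        [1,2] "river" : S/N
        [2,3] "sent" : NP\(S/N)
    [3,5] S\NP   <
      [3,4] "park" : NP
      [4,5] "heard" : (S\NP)\NP
  [5,8] S\(S\NP)   <
    [5,7] PP   >
      [5,6] "the" : PP/N
      [6,7] "built" : N
    [7,8] "that" : (S\(S\NP))\PP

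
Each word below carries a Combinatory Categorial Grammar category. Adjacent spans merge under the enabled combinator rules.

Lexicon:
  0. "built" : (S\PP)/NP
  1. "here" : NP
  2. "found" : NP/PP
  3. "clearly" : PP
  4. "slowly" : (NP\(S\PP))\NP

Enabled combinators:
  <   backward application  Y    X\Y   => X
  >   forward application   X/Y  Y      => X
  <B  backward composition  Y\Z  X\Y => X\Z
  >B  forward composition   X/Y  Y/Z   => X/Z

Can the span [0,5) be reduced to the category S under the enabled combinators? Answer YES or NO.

(S\PP)/NP NP NP/PP PP (NP\(S\PP))\NP
CKY chart[0,5] = {NP}; S ∉ chart

NO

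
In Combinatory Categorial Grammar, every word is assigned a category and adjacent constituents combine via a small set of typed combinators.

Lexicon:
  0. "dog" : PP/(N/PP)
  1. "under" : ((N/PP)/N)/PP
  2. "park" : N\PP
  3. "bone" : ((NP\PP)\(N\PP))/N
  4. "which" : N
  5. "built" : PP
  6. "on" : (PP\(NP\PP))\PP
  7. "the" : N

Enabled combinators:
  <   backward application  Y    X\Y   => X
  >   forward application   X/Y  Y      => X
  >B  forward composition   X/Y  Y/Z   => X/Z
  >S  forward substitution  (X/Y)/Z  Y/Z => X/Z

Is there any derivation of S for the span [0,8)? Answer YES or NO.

NO

PP/(N/PP) ((N/PP)/N)/PP N\PP ((NP\PP)\(N\PP))/N N PP (PP\(NP\PP))\PP N
CKY chart[0,8] = {PP}; S ∉ chart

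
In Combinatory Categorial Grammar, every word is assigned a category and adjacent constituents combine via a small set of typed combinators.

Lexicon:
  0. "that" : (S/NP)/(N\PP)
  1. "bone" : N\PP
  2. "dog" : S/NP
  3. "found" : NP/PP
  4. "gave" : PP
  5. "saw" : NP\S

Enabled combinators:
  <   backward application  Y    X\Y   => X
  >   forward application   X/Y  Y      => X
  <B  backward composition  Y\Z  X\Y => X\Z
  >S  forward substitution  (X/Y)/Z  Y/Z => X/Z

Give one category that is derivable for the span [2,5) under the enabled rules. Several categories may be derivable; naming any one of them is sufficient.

[0,6] S   >
  [0,2] S/NP   >
    [0,1] "that" : (S/NP)/(N\PP)
    [1,2] "bone" : N\PP
  [2,6] NP   <
    [2,5] S   >
      [2,3] "dog" : S/NP
      [3,5] NP   >
        [3,4] "found" : NP/PP
        [4,5] "gave" : PP
    [5,6] "saw" : NP\S

S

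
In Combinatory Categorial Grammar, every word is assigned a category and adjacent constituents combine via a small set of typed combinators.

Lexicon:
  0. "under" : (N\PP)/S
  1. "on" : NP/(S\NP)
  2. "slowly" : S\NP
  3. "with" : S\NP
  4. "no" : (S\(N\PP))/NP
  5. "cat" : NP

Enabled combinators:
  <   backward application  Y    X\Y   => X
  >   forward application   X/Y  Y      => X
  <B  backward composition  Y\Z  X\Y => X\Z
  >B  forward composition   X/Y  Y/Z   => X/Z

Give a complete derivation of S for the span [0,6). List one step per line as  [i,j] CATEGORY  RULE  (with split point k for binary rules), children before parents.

[0,1] (N\PP)/S  lex  "under"
[1,2] NP/(S\NP)  lex  "on"
[2,3] S\NP  lex  "slowly"
[1,3] NP  >  k=2
[3,4] S\NP  lex  "with"
[1,4] S  <  k=3
[0,4] N\PP  >  k=1
[4,5] (S\(N\PP))/NP  lex  "no"
[5,6] NP  lex  "cat"
[4,6] S\(N\PP)  >  k=5
[0,6] S  <  k=4

[0,6] S   <
  [0,4] N\PP   >
    [0,1] "under" : (N\PP)/S
    [1,4] S   <
      [1,3] NP   >
        [1,2] "on" : NP/(S\NP)
        [2,3] "slowly" : S\NP
      [3,4] "with" : S\NP
  [4,6] S\(N\PP)   >
    [4,5] "no" : (S\(N\PP))/NP
    [5,6] "cat" : NP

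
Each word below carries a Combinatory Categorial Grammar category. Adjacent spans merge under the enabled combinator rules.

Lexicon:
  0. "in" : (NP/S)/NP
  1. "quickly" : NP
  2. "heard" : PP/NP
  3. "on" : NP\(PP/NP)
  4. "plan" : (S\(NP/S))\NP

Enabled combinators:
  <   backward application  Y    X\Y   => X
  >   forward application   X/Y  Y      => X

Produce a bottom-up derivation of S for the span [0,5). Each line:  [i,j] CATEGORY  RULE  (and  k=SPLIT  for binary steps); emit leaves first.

[0,1] (NP/S)/NP  lex  "in"
[1,2] NP  lex  "quickly"
[0,2] NP/S  >  k=1
[2,3] PP/NP  lex  "heard"
[3,4] NP\(PP/NP)  lex  "on"
[2,4] NP  <  k=3
[4,5] (S\(NP/S))\NP  lex  "plan"
[2,5] S\(NP/S)  <  k=4
[0,5] S  <  k=2

[0,5] S   <
  [0,2] NP/S   >
    [0,1] "in" : (NP/S)/NP
    [1,2] "quickly" : NP
  [2,5] S\(NP/S)   <
    [2,4] NP   <
      [2,3] "heard" : PP/NP
      [3,4] "on" : NP\(PP/NP)
    [4,5] "plan" : (S\(NP/S))\NP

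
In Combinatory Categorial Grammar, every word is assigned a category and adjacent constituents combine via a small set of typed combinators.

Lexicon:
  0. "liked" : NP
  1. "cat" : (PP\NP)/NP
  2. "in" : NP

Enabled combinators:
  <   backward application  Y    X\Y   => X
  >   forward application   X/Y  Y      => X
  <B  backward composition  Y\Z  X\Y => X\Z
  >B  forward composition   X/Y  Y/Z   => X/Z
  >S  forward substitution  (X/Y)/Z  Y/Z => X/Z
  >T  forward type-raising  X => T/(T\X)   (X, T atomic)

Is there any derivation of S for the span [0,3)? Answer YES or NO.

NP (PP\NP)/NP NP
CKY chart[0,3] = {N/(N\PP), NP/(NP\PP), PP, PP/(NP\NP), PP/(PP\PP), S/(S\PP)}; S ∉ chart

NO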